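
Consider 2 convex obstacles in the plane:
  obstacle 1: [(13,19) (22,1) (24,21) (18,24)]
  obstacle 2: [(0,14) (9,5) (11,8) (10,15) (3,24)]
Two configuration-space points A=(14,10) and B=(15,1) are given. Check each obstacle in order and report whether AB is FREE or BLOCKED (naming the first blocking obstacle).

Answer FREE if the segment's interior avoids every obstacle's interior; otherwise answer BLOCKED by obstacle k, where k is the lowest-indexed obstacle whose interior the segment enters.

Obstacle 1 [(13,19) (22,1) (24,21) (18,24)]:
  edge (13,19)–(22,1): clear
  edge (22,1)–(24,21): clear
  edge (24,21)–(18,24): clear
  edge (18,24)–(13,19): clear
  midpoint (29/2,11/2) outside
  → clear
Obstacle 2 [(0,14) (9,5) (11,8) (10,15) (3,24)]:
  edge (0,14)–(9,5): clear
  edge (9,5)–(11,8): clear
  edge (11,8)–(10,15): clear
  edge (10,15)–(3,24): clear
  edge (3,24)–(0,14): clear
  midpoint (29/2,11/2) outside
  → clear

FREE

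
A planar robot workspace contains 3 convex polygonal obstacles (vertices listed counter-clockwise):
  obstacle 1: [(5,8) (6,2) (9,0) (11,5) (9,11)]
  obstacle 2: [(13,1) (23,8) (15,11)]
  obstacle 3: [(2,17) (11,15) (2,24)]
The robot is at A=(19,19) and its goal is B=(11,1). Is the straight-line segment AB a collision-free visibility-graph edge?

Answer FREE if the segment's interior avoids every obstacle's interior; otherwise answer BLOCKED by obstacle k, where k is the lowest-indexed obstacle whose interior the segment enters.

Obstacle 1 [(5,8) (6,2) (9,0) (11,5) (9,11)]:
  edge (5,8)–(6,2): clear
  edge (6,2)–(9,0): clear
  edge (9,0)–(11,5): clear
  edge (11,5)–(9,11): clear
  edge (9,11)–(5,8): clear
  midpoint (15,10) outside
  → clear
Obstacle 2 [(13,1) (23,8) (15,11)]:
  edge (13,1)–(23,8): clear
  edge (23,8)–(15,11): crosses AB
  edge (15,11)–(13,1): crosses AB
  → BLOCKED
Obstacle 3 [(2,17) (11,15) (2,24)]:
  edge (2,17)–(11,15): clear
  edge (11,15)–(2,24): clear
  edge (2,24)–(2,17): clear
  midpoint (15,10) outside
  → clear

BLOCKED by obstacle 2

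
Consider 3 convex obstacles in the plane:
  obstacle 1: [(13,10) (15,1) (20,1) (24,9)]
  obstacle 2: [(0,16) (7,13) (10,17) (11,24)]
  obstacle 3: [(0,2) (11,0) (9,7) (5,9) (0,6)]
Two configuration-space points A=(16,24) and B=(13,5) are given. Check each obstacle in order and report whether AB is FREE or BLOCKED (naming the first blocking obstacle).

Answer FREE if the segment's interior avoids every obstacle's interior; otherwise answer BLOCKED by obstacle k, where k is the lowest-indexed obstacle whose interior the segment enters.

Obstacle 1 [(13,10) (15,1) (20,1) (24,9)]:
  edge (13,10)–(15,1): crosses AB
  edge (15,1)–(20,1): clear
  edge (20,1)–(24,9): clear
  edge (24,9)–(13,10): crosses AB
  → BLOCKED
Obstacle 2 [(0,16) (7,13) (10,17) (11,24)]:
  edge (0,16)–(7,13): clear
  edge (7,13)–(10,17): clear
  edge (10,17)–(11,24): clear
  edge (11,24)–(0,16): clear
  midpoint (29/2,29/2) outside
  → clear
Obstacle 3 [(0,2) (11,0) (9,7) (5,9) (0,6)]:
  edge (0,2)–(11,0): clear
  edge (11,0)–(9,7): clear
  edge (9,7)–(5,9): clear
  edge (5,9)–(0,6): clear
  edge (0,6)–(0,2): clear
  midpoint (29/2,29/2) outside
  → clear

BLOCKED by obstacle 1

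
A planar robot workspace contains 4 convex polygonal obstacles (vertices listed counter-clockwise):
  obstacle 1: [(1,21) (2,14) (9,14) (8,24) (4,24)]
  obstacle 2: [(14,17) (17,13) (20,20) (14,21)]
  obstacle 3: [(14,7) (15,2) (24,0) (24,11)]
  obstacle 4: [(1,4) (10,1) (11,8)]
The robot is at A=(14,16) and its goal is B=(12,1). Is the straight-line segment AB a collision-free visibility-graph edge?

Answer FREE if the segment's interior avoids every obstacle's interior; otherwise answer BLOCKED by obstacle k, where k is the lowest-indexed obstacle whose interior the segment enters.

Obstacle 1 [(1,21) (2,14) (9,14) (8,24) (4,24)]:
  edge (1,21)–(2,14): clear
  edge (2,14)–(9,14): clear
  edge (9,14)–(8,24): clear
  edge (8,24)–(4,24): clear
  edge (4,24)–(1,21): clear
  midpoint (13,17/2) outside
  → clear
Obstacle 2 [(14,17) (17,13) (20,20) (14,21)]:
  edge (14,17)–(17,13): clear
  edge (17,13)–(20,20): clear
  edge (20,20)–(14,21): clear
  edge (14,21)–(14,17): clear
  midpoint (13,17/2) outside
  → clear
Obstacle 3 [(14,7) (15,2) (24,0) (24,11)]:
  edge (14,7)–(15,2): clear
  edge (15,2)–(24,0): clear
  edge (24,0)–(24,11): clear
  edge (24,11)–(14,7): clear
  midpoint (13,17/2) outside
  → clear
Obstacle 4 [(1,4) (10,1) (11,8)]:
  edge (1,4)–(10,1): clear
  edge (10,1)–(11,8): clear
  edge (11,8)–(1,4): clear
  midpoint (13,17/2) outside
  → clear

FREE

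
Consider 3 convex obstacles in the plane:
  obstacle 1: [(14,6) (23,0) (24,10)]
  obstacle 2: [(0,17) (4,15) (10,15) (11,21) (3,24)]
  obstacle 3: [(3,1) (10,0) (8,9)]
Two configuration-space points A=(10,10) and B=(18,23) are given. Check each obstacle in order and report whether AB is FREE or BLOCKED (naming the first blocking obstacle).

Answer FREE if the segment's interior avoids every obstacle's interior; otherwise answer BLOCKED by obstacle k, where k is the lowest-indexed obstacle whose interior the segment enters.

Obstacle 1 [(14,6) (23,0) (24,10)]:
  edge (14,6)–(23,0): clear
  edge (23,0)–(24,10): clear
  edge (24,10)–(14,6): clear
  midpoint (14,33/2) outside
  → clear
Obstacle 2 [(0,17) (4,15) (10,15) (11,21) (3,24)]:
  edge (0,17)–(4,15): clear
  edge (4,15)–(10,15): clear
  edge (10,15)–(11,21): clear
  edge (11,21)–(3,24): clear
  edge (3,24)–(0,17): clear
  midpoint (14,33/2) outside
  → clear
Obstacle 3 [(3,1) (10,0) (8,9)]:
  edge (3,1)–(10,0): clear
  edge (10,0)–(8,9): clear
  edge (8,9)–(3,1): clear
  midpoint (14,33/2) outside
  → clear

FREE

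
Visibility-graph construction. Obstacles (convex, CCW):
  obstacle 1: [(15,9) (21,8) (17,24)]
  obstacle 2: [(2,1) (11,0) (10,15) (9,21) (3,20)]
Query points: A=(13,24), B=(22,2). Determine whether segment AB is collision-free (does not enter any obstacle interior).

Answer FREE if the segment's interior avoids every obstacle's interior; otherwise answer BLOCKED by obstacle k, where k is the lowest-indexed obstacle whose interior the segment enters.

BLOCKED by obstacle 1

Obstacle 1 [(15,9) (21,8) (17,24)]:
  edge (15,9)–(21,8): crosses AB
  edge (21,8)–(17,24): clear
  edge (17,24)–(15,9): crosses AB
  → BLOCKED
Obstacle 2 [(2,1) (11,0) (10,15) (9,21) (3,20)]:
  edge (2,1)–(11,0): clear
  edge (11,0)–(10,15): clear
  edge (10,15)–(9,21): clear
  edge (9,21)–(3,20): clear
  edge (3,20)–(2,1): clear
  midpoint (35/2,13) outside
  → clear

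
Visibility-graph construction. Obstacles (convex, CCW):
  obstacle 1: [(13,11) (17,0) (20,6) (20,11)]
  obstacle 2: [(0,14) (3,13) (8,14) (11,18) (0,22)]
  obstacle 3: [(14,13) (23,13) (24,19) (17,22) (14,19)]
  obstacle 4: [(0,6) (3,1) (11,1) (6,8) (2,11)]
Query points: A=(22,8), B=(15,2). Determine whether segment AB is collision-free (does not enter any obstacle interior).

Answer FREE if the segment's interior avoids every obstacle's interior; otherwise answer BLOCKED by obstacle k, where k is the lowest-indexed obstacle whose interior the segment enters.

Obstacle 1 [(13,11) (17,0) (20,6) (20,11)]:
  edge (13,11)–(17,0): crosses AB
  edge (17,0)–(20,6): clear
  edge (20,6)–(20,11): crosses AB
  edge (20,11)–(13,11): clear
  → BLOCKED
Obstacle 2 [(0,14) (3,13) (8,14) (11,18) (0,22)]:
  edge (0,14)–(3,13): clear
  edge (3,13)–(8,14): clear
  edge (8,14)–(11,18): clear
  edge (11,18)–(0,22): clear
  edge (0,22)–(0,14): clear
  midpoint (37/2,5) outside
  → clear
Obstacle 3 [(14,13) (23,13) (24,19) (17,22) (14,19)]:
  edge (14,13)–(23,13): clear
  edge (23,13)–(24,19): clear
  edge (24,19)–(17,22): clear
  edge (17,22)–(14,19): clear
  edge (14,19)–(14,13): clear
  midpoint (37/2,5) outside
  → clear
Obstacle 4 [(0,6) (3,1) (11,1) (6,8) (2,11)]:
  edge (0,6)–(3,1): clear
  edge (3,1)–(11,1): clear
  edge (11,1)–(6,8): clear
  edge (6,8)–(2,11): clear
  edge (2,11)–(0,6): clear
  midpoint (37/2,5) outside
  → clear

BLOCKED by obstacle 1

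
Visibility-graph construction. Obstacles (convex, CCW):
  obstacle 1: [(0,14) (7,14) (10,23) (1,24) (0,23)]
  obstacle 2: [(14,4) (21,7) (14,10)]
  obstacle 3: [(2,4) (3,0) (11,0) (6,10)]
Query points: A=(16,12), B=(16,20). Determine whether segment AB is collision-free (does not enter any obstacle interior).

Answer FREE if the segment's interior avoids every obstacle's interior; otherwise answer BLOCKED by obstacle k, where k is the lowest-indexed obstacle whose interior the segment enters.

Obstacle 1 [(0,14) (7,14) (10,23) (1,24) (0,23)]:
  edge (0,14)–(7,14): clear
  edge (7,14)–(10,23): clear
  edge (10,23)–(1,24): clear
  edge (1,24)–(0,23): clear
  edge (0,23)–(0,14): clear
  midpoint (16,16) outside
  → clear
Obstacle 2 [(14,4) (21,7) (14,10)]:
  edge (14,4)–(21,7): clear
  edge (21,7)–(14,10): clear
  edge (14,10)–(14,4): clear
  midpoint (16,16) outside
  → clear
Obstacle 3 [(2,4) (3,0) (11,0) (6,10)]:
  edge (2,4)–(3,0): clear
  edge (3,0)–(11,0): clear
  edge (11,0)–(6,10): clear
  edge (6,10)–(2,4): clear
  midpoint (16,16) outside
  → clear

FREE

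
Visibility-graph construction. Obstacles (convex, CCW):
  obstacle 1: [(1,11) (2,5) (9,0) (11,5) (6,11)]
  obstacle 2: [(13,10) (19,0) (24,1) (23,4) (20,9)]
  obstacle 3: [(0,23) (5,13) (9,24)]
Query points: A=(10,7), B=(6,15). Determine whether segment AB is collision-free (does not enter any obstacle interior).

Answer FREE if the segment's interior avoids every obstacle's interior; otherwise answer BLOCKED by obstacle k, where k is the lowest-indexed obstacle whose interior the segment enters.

FREE

Obstacle 1 [(1,11) (2,5) (9,0) (11,5) (6,11)]:
  edge (1,11)–(2,5): clear
  edge (2,5)–(9,0): clear
  edge (9,0)–(11,5): clear
  edge (11,5)–(6,11): clear
  edge (6,11)–(1,11): clear
  midpoint (8,11) outside
  → clear
Obstacle 2 [(13,10) (19,0) (24,1) (23,4) (20,9)]:
  edge (13,10)–(19,0): clear
  edge (19,0)–(24,1): clear
  edge (24,1)–(23,4): clear
  edge (23,4)–(20,9): clear
  edge (20,9)–(13,10): clear
  midpoint (8,11) outside
  → clear
Obstacle 3 [(0,23) (5,13) (9,24)]:
  edge (0,23)–(5,13): clear
  edge (5,13)–(9,24): clear
  edge (9,24)–(0,23): clear
  midpoint (8,11) outside
  → clear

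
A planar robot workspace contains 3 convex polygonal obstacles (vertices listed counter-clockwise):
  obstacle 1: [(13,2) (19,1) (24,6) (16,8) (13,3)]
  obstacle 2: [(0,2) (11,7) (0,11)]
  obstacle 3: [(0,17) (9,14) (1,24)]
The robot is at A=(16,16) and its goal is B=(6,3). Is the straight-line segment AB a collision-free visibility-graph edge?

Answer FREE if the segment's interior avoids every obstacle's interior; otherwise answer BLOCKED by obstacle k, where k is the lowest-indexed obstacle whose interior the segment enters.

BLOCKED by obstacle 2

Obstacle 1 [(13,2) (19,1) (24,6) (16,8) (13,3)]:
  edge (13,2)–(19,1): clear
  edge (19,1)–(24,6): clear
  edge (24,6)–(16,8): clear
  edge (16,8)–(13,3): clear
  edge (13,3)–(13,2): clear
  midpoint (11,19/2) outside
  → clear
Obstacle 2 [(0,2) (11,7) (0,11)]:
  edge (0,2)–(11,7): crosses AB
  edge (11,7)–(0,11): crosses AB
  edge (0,11)–(0,2): clear
  → BLOCKED
Obstacle 3 [(0,17) (9,14) (1,24)]:
  edge (0,17)–(9,14): clear
  edge (9,14)–(1,24): clear
  edge (1,24)–(0,17): clear
  midpoint (11,19/2) outside
  → clear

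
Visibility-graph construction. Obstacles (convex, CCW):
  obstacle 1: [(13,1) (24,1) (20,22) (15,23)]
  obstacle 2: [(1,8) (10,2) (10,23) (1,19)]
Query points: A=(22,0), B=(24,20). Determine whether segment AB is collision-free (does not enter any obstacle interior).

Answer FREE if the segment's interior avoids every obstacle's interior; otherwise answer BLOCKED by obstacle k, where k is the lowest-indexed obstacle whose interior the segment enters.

Obstacle 1 [(13,1) (24,1) (20,22) (15,23)]:
  edge (13,1)–(24,1): crosses AB
  edge (24,1)–(20,22): crosses AB
  edge (20,22)–(15,23): clear
  edge (15,23)–(13,1): clear
  → BLOCKED
Obstacle 2 [(1,8) (10,2) (10,23) (1,19)]:
  edge (1,8)–(10,2): clear
  edge (10,2)–(10,23): clear
  edge (10,23)–(1,19): clear
  edge (1,19)–(1,8): clear
  midpoint (23,10) outside
  → clear

BLOCKED by obstacle 1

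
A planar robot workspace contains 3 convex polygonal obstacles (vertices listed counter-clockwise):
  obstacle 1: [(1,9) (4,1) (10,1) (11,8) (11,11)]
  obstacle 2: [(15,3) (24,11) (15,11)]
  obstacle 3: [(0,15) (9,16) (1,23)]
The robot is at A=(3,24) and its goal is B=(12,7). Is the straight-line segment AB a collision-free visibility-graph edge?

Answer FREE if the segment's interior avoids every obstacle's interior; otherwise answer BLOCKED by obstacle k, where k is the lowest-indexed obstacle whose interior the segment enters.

BLOCKED by obstacle 1

Obstacle 1 [(1,9) (4,1) (10,1) (11,8) (11,11)]:
  edge (1,9)–(4,1): clear
  edge (4,1)–(10,1): clear
  edge (10,1)–(11,8): clear
  edge (11,8)–(11,11): crosses AB
  edge (11,11)–(1,9): crosses AB
  → BLOCKED
Obstacle 2 [(15,3) (24,11) (15,11)]:
  edge (15,3)–(24,11): clear
  edge (24,11)–(15,11): clear
  edge (15,11)–(15,3): clear
  midpoint (15/2,31/2) outside
  → clear
Obstacle 3 [(0,15) (9,16) (1,23)]:
  edge (0,15)–(9,16): crosses AB
  edge (9,16)–(1,23): crosses AB
  edge (1,23)–(0,15): clear
  → BLOCKED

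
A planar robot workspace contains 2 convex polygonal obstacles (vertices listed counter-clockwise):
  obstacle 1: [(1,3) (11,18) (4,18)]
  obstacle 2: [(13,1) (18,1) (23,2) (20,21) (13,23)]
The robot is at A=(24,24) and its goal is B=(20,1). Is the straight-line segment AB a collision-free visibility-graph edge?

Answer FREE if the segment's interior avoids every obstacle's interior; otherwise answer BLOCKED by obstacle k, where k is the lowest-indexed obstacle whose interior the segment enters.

BLOCKED by obstacle 2

Obstacle 1 [(1,3) (11,18) (4,18)]:
  edge (1,3)–(11,18): clear
  edge (11,18)–(4,18): clear
  edge (4,18)–(1,3): clear
  midpoint (22,25/2) outside
  → clear
Obstacle 2 [(13,1) (18,1) (23,2) (20,21) (13,23)]:
  edge (13,1)–(18,1): clear
  edge (18,1)–(23,2): crosses AB
  edge (23,2)–(20,21): crosses AB
  edge (20,21)–(13,23): clear
  edge (13,23)–(13,1): clear
  → BLOCKED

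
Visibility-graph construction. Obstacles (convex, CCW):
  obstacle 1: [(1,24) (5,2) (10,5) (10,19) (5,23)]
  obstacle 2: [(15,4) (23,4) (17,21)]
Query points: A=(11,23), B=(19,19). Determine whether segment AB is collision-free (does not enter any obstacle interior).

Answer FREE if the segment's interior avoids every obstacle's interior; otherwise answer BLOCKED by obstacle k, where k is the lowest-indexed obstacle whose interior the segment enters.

Obstacle 1 [(1,24) (5,2) (10,5) (10,19) (5,23)]:
  edge (1,24)–(5,2): clear
  edge (5,2)–(10,5): clear
  edge (10,5)–(10,19): clear
  edge (10,19)–(5,23): clear
  edge (5,23)–(1,24): clear
  midpoint (15,21) outside
  → clear
Obstacle 2 [(15,4) (23,4) (17,21)]:
  edge (15,4)–(23,4): clear
  edge (23,4)–(17,21): crosses AB
  edge (17,21)–(15,4): crosses AB
  → BLOCKED

BLOCKED by obstacle 2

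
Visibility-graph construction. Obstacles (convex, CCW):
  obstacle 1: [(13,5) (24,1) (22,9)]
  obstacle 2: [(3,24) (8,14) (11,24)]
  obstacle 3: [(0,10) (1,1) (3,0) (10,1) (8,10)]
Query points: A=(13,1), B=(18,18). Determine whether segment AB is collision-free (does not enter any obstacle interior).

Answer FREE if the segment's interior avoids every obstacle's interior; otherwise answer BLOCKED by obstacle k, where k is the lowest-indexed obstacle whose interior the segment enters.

Obstacle 1 [(13,5) (24,1) (22,9)]:
  edge (13,5)–(24,1): crosses AB
  edge (24,1)–(22,9): clear
  edge (22,9)–(13,5): crosses AB
  → BLOCKED
Obstacle 2 [(3,24) (8,14) (11,24)]:
  edge (3,24)–(8,14): clear
  edge (8,14)–(11,24): clear
  edge (11,24)–(3,24): clear
  midpoint (31/2,19/2) outside
  → clear
Obstacle 3 [(0,10) (1,1) (3,0) (10,1) (8,10)]:
  edge (0,10)–(1,1): clear
  edge (1,1)–(3,0): clear
  edge (3,0)–(10,1): clear
  edge (10,1)–(8,10): clear
  edge (8,10)–(0,10): clear
  midpoint (31/2,19/2) outside
  → clear

BLOCKED by obstacle 1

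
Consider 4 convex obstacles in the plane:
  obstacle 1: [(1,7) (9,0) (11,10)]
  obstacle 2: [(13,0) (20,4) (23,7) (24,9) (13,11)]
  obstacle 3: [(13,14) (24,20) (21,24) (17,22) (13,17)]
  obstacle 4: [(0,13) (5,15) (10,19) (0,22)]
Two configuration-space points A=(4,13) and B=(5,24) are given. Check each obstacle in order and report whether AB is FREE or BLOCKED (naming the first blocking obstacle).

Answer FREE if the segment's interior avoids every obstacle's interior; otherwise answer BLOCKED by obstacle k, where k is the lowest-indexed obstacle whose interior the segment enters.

BLOCKED by obstacle 4

Obstacle 1 [(1,7) (9,0) (11,10)]:
  edge (1,7)–(9,0): clear
  edge (9,0)–(11,10): clear
  edge (11,10)–(1,7): clear
  midpoint (9/2,37/2) outside
  → clear
Obstacle 2 [(13,0) (20,4) (23,7) (24,9) (13,11)]:
  edge (13,0)–(20,4): clear
  edge (20,4)–(23,7): clear
  edge (23,7)–(24,9): clear
  edge (24,9)–(13,11): clear
  edge (13,11)–(13,0): clear
  midpoint (9/2,37/2) outside
  → clear
Obstacle 3 [(13,14) (24,20) (21,24) (17,22) (13,17)]:
  edge (13,14)–(24,20): clear
  edge (24,20)–(21,24): clear
  edge (21,24)–(17,22): clear
  edge (17,22)–(13,17): clear
  edge (13,17)–(13,14): clear
  midpoint (9/2,37/2) outside
  → clear
Obstacle 4 [(0,13) (5,15) (10,19) (0,22)]:
  edge (0,13)–(5,15): crosses AB
  edge (5,15)–(10,19): clear
  edge (10,19)–(0,22): crosses AB
  edge (0,22)–(0,13): clear
  → BLOCKED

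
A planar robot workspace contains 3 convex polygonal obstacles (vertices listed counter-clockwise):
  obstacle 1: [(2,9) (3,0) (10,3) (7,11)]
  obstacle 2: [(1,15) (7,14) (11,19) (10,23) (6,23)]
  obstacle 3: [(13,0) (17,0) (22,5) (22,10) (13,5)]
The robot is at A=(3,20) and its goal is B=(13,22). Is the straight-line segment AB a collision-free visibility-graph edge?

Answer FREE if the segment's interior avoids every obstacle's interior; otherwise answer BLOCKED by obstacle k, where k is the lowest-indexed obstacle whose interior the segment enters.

Obstacle 1 [(2,9) (3,0) (10,3) (7,11)]:
  edge (2,9)–(3,0): clear
  edge (3,0)–(10,3): clear
  edge (10,3)–(7,11): clear
  edge (7,11)–(2,9): clear
  midpoint (8,21) outside
  → clear
Obstacle 2 [(1,15) (7,14) (11,19) (10,23) (6,23)]:
  edge (1,15)–(7,14): clear
  edge (7,14)–(11,19): clear
  edge (11,19)–(10,23): crosses AB
  edge (10,23)–(6,23): clear
  edge (6,23)–(1,15): crosses AB
  → BLOCKED
Obstacle 3 [(13,0) (17,0) (22,5) (22,10) (13,5)]:
  edge (13,0)–(17,0): clear
  edge (17,0)–(22,5): clear
  edge (22,5)–(22,10): clear
  edge (22,10)–(13,5): clear
  edge (13,5)–(13,0): clear
  midpoint (8,21) outside
  → clear

BLOCKED by obstacle 2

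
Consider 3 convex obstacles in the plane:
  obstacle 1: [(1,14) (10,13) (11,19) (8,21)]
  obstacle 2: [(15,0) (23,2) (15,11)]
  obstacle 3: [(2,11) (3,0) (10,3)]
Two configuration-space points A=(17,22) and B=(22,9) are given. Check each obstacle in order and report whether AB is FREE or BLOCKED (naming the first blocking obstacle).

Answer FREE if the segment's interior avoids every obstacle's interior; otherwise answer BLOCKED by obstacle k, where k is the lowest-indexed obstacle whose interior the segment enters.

FREE

Obstacle 1 [(1,14) (10,13) (11,19) (8,21)]:
  edge (1,14)–(10,13): clear
  edge (10,13)–(11,19): clear
  edge (11,19)–(8,21): clear
  edge (8,21)–(1,14): clear
  midpoint (39/2,31/2) outside
  → clear
Obstacle 2 [(15,0) (23,2) (15,11)]:
  edge (15,0)–(23,2): clear
  edge (23,2)–(15,11): clear
  edge (15,11)–(15,0): clear
  midpoint (39/2,31/2) outside
  → clear
Obstacle 3 [(2,11) (3,0) (10,3)]:
  edge (2,11)–(3,0): clear
  edge (3,0)–(10,3): clear
  edge (10,3)–(2,11): clear
  midpoint (39/2,31/2) outside
  → clear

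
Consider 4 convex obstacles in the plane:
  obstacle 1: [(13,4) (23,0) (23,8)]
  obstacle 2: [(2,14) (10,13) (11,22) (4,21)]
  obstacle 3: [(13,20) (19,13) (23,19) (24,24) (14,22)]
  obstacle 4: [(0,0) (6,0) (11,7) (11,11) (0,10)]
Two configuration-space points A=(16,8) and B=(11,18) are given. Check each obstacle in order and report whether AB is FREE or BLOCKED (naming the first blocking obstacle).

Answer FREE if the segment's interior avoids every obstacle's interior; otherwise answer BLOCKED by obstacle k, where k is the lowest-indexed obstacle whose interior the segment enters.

FREE

Obstacle 1 [(13,4) (23,0) (23,8)]:
  edge (13,4)–(23,0): clear
  edge (23,0)–(23,8): clear
  edge (23,8)–(13,4): clear
  midpoint (27/2,13) outside
  → clear
Obstacle 2 [(2,14) (10,13) (11,22) (4,21)]:
  edge (2,14)–(10,13): clear
  edge (10,13)–(11,22): clear
  edge (11,22)–(4,21): clear
  edge (4,21)–(2,14): clear
  midpoint (27/2,13) outside
  → clear
Obstacle 3 [(13,20) (19,13) (23,19) (24,24) (14,22)]:
  edge (13,20)–(19,13): clear
  edge (19,13)–(23,19): clear
  edge (23,19)–(24,24): clear
  edge (24,24)–(14,22): clear
  edge (14,22)–(13,20): clear
  midpoint (27/2,13) outside
  → clear
Obstacle 4 [(0,0) (6,0) (11,7) (11,11) (0,10)]:
  edge (0,0)–(6,0): clear
  edge (6,0)–(11,7): clear
  edge (11,7)–(11,11): clear
  edge (11,11)–(0,10): clear
  edge (0,10)–(0,0): clear
  midpoint (27/2,13) outside
  → clear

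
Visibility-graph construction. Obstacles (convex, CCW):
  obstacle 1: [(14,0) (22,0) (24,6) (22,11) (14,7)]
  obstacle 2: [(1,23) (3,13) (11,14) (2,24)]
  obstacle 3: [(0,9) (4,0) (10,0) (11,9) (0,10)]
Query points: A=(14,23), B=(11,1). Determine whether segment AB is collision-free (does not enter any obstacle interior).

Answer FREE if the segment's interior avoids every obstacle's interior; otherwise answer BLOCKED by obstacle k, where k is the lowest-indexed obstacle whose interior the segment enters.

FREE

Obstacle 1 [(14,0) (22,0) (24,6) (22,11) (14,7)]:
  edge (14,0)–(22,0): clear
  edge (22,0)–(24,6): clear
  edge (24,6)–(22,11): clear
  edge (22,11)–(14,7): clear
  edge (14,7)–(14,0): clear
  midpoint (25/2,12) outside
  → clear
Obstacle 2 [(1,23) (3,13) (11,14) (2,24)]:
  edge (1,23)–(3,13): clear
  edge (3,13)–(11,14): clear
  edge (11,14)–(2,24): clear
  edge (2,24)–(1,23): clear
  midpoint (25/2,12) outside
  → clear
Obstacle 3 [(0,9) (4,0) (10,0) (11,9) (0,10)]:
  edge (0,9)–(4,0): clear
  edge (4,0)–(10,0): clear
  edge (10,0)–(11,9): clear
  edge (11,9)–(0,10): clear
  edge (0,10)–(0,9): clear
  midpoint (25/2,12) outside
  → clear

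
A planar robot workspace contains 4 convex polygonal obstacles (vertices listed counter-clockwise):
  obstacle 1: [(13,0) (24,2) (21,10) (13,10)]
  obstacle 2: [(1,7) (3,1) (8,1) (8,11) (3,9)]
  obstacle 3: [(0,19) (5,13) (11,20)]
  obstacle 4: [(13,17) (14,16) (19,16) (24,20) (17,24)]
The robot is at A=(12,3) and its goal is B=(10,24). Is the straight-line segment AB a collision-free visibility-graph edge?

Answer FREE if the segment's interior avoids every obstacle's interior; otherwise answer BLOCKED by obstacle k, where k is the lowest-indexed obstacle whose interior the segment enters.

Obstacle 1 [(13,0) (24,2) (21,10) (13,10)]:
  edge (13,0)–(24,2): clear
  edge (24,2)–(21,10): clear
  edge (21,10)–(13,10): clear
  edge (13,10)–(13,0): clear
  midpoint (11,27/2) outside
  → clear
Obstacle 2 [(1,7) (3,1) (8,1) (8,11) (3,9)]:
  edge (1,7)–(3,1): clear
  edge (3,1)–(8,1): clear
  edge (8,1)–(8,11): clear
  edge (8,11)–(3,9): clear
  edge (3,9)–(1,7): clear
  midpoint (11,27/2) outside
  → clear
Obstacle 3 [(0,19) (5,13) (11,20)]:
  edge (0,19)–(5,13): clear
  edge (5,13)–(11,20): crosses AB
  edge (11,20)–(0,19): crosses AB
  → BLOCKED
Obstacle 4 [(13,17) (14,16) (19,16) (24,20) (17,24)]:
  edge (13,17)–(14,16): clear
  edge (14,16)–(19,16): clear
  edge (19,16)–(24,20): clear
  edge (24,20)–(17,24): clear
  edge (17,24)–(13,17): clear
  midpoint (11,27/2) outside
  → clear

BLOCKED by obstacle 3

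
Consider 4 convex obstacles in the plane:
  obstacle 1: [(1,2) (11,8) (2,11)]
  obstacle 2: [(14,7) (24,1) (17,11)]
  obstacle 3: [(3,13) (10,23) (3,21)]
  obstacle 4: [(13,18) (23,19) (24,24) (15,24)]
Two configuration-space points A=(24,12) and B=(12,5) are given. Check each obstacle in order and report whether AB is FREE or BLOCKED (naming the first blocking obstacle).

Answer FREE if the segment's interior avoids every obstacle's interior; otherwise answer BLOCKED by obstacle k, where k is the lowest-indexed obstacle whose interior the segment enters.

BLOCKED by obstacle 2

Obstacle 1 [(1,2) (11,8) (2,11)]:
  edge (1,2)–(11,8): clear
  edge (11,8)–(2,11): clear
  edge (2,11)–(1,2): clear
  midpoint (18,17/2) outside
  → clear
Obstacle 2 [(14,7) (24,1) (17,11)]:
  edge (14,7)–(24,1): crosses AB
  edge (24,1)–(17,11): crosses AB
  edge (17,11)–(14,7): clear
  → BLOCKED
Obstacle 3 [(3,13) (10,23) (3,21)]:
  edge (3,13)–(10,23): clear
  edge (10,23)–(3,21): clear
  edge (3,21)–(3,13): clear
  midpoint (18,17/2) outside
  → clear
Obstacle 4 [(13,18) (23,19) (24,24) (15,24)]:
  edge (13,18)–(23,19): clear
  edge (23,19)–(24,24): clear
  edge (24,24)–(15,24): clear
  edge (15,24)–(13,18): clear
  midpoint (18,17/2) outside
  → clear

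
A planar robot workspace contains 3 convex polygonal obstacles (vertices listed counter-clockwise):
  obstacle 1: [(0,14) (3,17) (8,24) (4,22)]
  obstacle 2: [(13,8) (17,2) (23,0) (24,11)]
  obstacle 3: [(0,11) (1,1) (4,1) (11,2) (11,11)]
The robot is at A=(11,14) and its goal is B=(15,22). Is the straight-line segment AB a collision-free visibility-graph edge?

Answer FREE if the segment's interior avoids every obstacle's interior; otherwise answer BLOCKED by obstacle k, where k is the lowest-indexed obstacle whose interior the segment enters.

FREE

Obstacle 1 [(0,14) (3,17) (8,24) (4,22)]:
  edge (0,14)–(3,17): clear
  edge (3,17)–(8,24): clear
  edge (8,24)–(4,22): clear
  edge (4,22)–(0,14): clear
  midpoint (13,18) outside
  → clear
Obstacle 2 [(13,8) (17,2) (23,0) (24,11)]:
  edge (13,8)–(17,2): clear
  edge (17,2)–(23,0): clear
  edge (23,0)–(24,11): clear
  edge (24,11)–(13,8): clear
  midpoint (13,18) outside
  → clear
Obstacle 3 [(0,11) (1,1) (4,1) (11,2) (11,11)]:
  edge (0,11)–(1,1): clear
  edge (1,1)–(4,1): clear
  edge (4,1)–(11,2): clear
  edge (11,2)–(11,11): clear
  edge (11,11)–(0,11): clear
  midpoint (13,18) outside
  → clear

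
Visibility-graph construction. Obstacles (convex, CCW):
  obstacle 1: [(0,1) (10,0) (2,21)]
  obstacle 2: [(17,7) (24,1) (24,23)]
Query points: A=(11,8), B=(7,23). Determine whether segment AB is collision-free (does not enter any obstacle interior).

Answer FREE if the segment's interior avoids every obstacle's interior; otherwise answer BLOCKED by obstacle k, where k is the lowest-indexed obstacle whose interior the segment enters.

FREE

Obstacle 1 [(0,1) (10,0) (2,21)]:
  edge (0,1)–(10,0): clear
  edge (10,0)–(2,21): clear
  edge (2,21)–(0,1): clear
  midpoint (9,31/2) outside
  → clear
Obstacle 2 [(17,7) (24,1) (24,23)]:
  edge (17,7)–(24,1): clear
  edge (24,1)–(24,23): clear
  edge (24,23)–(17,7): clear
  midpoint (9,31/2) outside
  → clear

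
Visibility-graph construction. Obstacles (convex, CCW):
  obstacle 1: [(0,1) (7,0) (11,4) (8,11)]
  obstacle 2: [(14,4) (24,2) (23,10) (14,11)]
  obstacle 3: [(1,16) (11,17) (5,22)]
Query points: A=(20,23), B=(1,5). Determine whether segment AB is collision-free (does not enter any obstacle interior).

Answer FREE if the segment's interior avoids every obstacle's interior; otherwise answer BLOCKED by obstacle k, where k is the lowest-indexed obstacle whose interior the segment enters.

Obstacle 1 [(0,1) (7,0) (11,4) (8,11)]:
  edge (0,1)–(7,0): clear
  edge (7,0)–(11,4): clear
  edge (11,4)–(8,11): clear
  edge (8,11)–(0,1): clear
  midpoint (21/2,14) outside
  → clear
Obstacle 2 [(14,4) (24,2) (23,10) (14,11)]:
  edge (14,4)–(24,2): clear
  edge (24,2)–(23,10): clear
  edge (23,10)–(14,11): clear
  edge (14,11)–(14,4): clear
  midpoint (21/2,14) outside
  → clear
Obstacle 3 [(1,16) (11,17) (5,22)]:
  edge (1,16)–(11,17): clear
  edge (11,17)–(5,22): clear
  edge (5,22)–(1,16): clear
  midpoint (21/2,14) outside
  → clear

FREE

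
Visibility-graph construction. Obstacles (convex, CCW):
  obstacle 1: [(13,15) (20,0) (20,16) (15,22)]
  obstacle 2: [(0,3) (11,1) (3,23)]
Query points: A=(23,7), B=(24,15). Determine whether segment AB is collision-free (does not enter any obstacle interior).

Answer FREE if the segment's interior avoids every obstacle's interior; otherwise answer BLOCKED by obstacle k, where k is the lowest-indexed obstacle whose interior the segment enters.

Obstacle 1 [(13,15) (20,0) (20,16) (15,22)]:
  edge (13,15)–(20,0): clear
  edge (20,0)–(20,16): clear
  edge (20,16)–(15,22): clear
  edge (15,22)–(13,15): clear
  midpoint (47/2,11) outside
  → clear
Obstacle 2 [(0,3) (11,1) (3,23)]:
  edge (0,3)–(11,1): clear
  edge (11,1)–(3,23): clear
  edge (3,23)–(0,3): clear
  midpoint (47/2,11) outside
  → clear

FREE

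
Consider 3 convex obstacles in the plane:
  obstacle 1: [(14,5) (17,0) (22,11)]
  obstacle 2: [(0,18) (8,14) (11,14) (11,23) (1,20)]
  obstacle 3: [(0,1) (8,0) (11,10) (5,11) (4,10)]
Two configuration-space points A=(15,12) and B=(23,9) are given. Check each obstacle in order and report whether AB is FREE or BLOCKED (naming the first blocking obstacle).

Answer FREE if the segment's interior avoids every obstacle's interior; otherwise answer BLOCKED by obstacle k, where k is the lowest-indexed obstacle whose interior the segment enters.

Obstacle 1 [(14,5) (17,0) (22,11)]:
  edge (14,5)–(17,0): clear
  edge (17,0)–(22,11): crosses AB
  edge (22,11)–(14,5): crosses AB
  → BLOCKED
Obstacle 2 [(0,18) (8,14) (11,14) (11,23) (1,20)]:
  edge (0,18)–(8,14): clear
  edge (8,14)–(11,14): clear
  edge (11,14)–(11,23): clear
  edge (11,23)–(1,20): clear
  edge (1,20)–(0,18): clear
  midpoint (19,21/2) outside
  → clear
Obstacle 3 [(0,1) (8,0) (11,10) (5,11) (4,10)]:
  edge (0,1)–(8,0): clear
  edge (8,0)–(11,10): clear
  edge (11,10)–(5,11): clear
  edge (5,11)–(4,10): clear
  edge (4,10)–(0,1): clear
  midpoint (19,21/2) outside
  → clear

BLOCKED by obstacle 1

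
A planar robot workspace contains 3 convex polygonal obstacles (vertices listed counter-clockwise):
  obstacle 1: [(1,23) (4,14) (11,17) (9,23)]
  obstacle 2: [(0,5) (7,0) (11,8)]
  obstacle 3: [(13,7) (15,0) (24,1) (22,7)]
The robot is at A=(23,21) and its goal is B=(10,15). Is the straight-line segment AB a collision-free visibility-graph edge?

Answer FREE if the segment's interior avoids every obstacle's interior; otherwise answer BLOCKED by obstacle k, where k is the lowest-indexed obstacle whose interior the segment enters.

Obstacle 1 [(1,23) (4,14) (11,17) (9,23)]:
  edge (1,23)–(4,14): clear
  edge (4,14)–(11,17): clear
  edge (11,17)–(9,23): clear
  edge (9,23)–(1,23): clear
  midpoint (33/2,18) outside
  → clear
Obstacle 2 [(0,5) (7,0) (11,8)]:
  edge (0,5)–(7,0): clear
  edge (7,0)–(11,8): clear
  edge (11,8)–(0,5): clear
  midpoint (33/2,18) outside
  → clear
Obstacle 3 [(13,7) (15,0) (24,1) (22,7)]:
  edge (13,7)–(15,0): clear
  edge (15,0)–(24,1): clear
  edge (24,1)–(22,7): clear
  edge (22,7)–(13,7): clear
  midpoint (33/2,18) outside
  → clear

FREE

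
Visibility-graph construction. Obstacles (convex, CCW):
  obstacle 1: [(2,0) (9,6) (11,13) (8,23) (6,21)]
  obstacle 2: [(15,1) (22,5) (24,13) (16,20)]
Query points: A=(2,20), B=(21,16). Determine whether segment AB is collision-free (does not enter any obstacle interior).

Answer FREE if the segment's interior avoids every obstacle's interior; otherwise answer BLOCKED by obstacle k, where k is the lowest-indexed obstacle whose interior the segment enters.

BLOCKED by obstacle 1

Obstacle 1 [(2,0) (9,6) (11,13) (8,23) (6,21)]:
  edge (2,0)–(9,6): clear
  edge (9,6)–(11,13): clear
  edge (11,13)–(8,23): crosses AB
  edge (8,23)–(6,21): clear
  edge (6,21)–(2,0): crosses AB
  → BLOCKED
Obstacle 2 [(15,1) (22,5) (24,13) (16,20)]:
  edge (15,1)–(22,5): clear
  edge (22,5)–(24,13): clear
  edge (24,13)–(16,20): crosses AB
  edge (16,20)–(15,1): crosses AB
  → BLOCKED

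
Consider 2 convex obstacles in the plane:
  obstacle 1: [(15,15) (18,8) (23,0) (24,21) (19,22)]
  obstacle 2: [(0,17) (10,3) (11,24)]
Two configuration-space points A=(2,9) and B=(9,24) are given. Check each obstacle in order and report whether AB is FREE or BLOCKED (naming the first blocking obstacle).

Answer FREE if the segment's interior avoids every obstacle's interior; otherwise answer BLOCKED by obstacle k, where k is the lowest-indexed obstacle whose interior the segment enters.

BLOCKED by obstacle 2

Obstacle 1 [(15,15) (18,8) (23,0) (24,21) (19,22)]:
  edge (15,15)–(18,8): clear
  edge (18,8)–(23,0): clear
  edge (23,0)–(24,21): clear
  edge (24,21)–(19,22): clear
  edge (19,22)–(15,15): clear
  midpoint (11/2,33/2) outside
  → clear
Obstacle 2 [(0,17) (10,3) (11,24)]:
  edge (0,17)–(10,3): crosses AB
  edge (10,3)–(11,24): clear
  edge (11,24)–(0,17): crosses AB
  → BLOCKED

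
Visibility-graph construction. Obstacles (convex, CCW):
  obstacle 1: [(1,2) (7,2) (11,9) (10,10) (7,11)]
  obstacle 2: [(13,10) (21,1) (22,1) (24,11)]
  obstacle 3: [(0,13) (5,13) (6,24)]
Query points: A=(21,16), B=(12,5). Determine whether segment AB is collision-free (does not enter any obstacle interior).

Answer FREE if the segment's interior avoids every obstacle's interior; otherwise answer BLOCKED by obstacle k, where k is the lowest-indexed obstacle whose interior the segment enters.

Obstacle 1 [(1,2) (7,2) (11,9) (10,10) (7,11)]:
  edge (1,2)–(7,2): clear
  edge (7,2)–(11,9): clear
  edge (11,9)–(10,10): clear
  edge (10,10)–(7,11): clear
  edge (7,11)–(1,2): clear
  midpoint (33/2,21/2) outside
  → clear
Obstacle 2 [(13,10) (21,1) (22,1) (24,11)]:
  edge (13,10)–(21,1): crosses AB
  edge (21,1)–(22,1): clear
  edge (22,1)–(24,11): clear
  edge (24,11)–(13,10): crosses AB
  → BLOCKED
Obstacle 3 [(0,13) (5,13) (6,24)]:
  edge (0,13)–(5,13): clear
  edge (5,13)–(6,24): clear
  edge (6,24)–(0,13): clear
  midpoint (33/2,21/2) outside
  → clear

BLOCKED by obstacle 2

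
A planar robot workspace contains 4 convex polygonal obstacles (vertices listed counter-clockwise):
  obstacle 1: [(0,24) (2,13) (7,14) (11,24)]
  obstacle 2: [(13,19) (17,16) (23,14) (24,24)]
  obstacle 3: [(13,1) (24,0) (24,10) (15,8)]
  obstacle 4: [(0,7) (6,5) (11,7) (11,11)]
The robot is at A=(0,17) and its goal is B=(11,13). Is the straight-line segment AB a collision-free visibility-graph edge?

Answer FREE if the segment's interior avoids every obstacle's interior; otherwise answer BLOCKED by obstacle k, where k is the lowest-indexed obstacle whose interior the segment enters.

Obstacle 1 [(0,24) (2,13) (7,14) (11,24)]:
  edge (0,24)–(2,13): crosses AB
  edge (2,13)–(7,14): clear
  edge (7,14)–(11,24): crosses AB
  edge (11,24)–(0,24): clear
  → BLOCKED
Obstacle 2 [(13,19) (17,16) (23,14) (24,24)]:
  edge (13,19)–(17,16): clear
  edge (17,16)–(23,14): clear
  edge (23,14)–(24,24): clear
  edge (24,24)–(13,19): clear
  midpoint (11/2,15) outside
  → clear
Obstacle 3 [(13,1) (24,0) (24,10) (15,8)]:
  edge (13,1)–(24,0): clear
  edge (24,0)–(24,10): clear
  edge (24,10)–(15,8): clear
  edge (15,8)–(13,1): clear
  midpoint (11/2,15) outside
  → clear
Obstacle 4 [(0,7) (6,5) (11,7) (11,11)]:
  edge (0,7)–(6,5): clear
  edge (6,5)–(11,7): clear
  edge (11,7)–(11,11): clear
  edge (11,11)–(0,7): clear
  midpoint (11/2,15) outside
  → clear

BLOCKED by obstacle 1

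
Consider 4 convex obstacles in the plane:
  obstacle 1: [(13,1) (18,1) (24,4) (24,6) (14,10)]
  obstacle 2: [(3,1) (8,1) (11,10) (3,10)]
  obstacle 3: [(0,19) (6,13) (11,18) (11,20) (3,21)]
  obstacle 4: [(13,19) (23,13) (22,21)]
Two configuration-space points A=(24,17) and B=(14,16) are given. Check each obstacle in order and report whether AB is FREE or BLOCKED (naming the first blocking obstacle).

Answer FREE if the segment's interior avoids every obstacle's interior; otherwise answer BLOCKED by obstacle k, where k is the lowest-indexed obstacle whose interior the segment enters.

Obstacle 1 [(13,1) (18,1) (24,4) (24,6) (14,10)]:
  edge (13,1)–(18,1): clear
  edge (18,1)–(24,4): clear
  edge (24,4)–(24,6): clear
  edge (24,6)–(14,10): clear
  edge (14,10)–(13,1): clear
  midpoint (19,33/2) outside
  → clear
Obstacle 2 [(3,1) (8,1) (11,10) (3,10)]:
  edge (3,1)–(8,1): clear
  edge (8,1)–(11,10): clear
  edge (11,10)–(3,10): clear
  edge (3,10)–(3,1): clear
  midpoint (19,33/2) outside
  → clear
Obstacle 3 [(0,19) (6,13) (11,18) (11,20) (3,21)]:
  edge (0,19)–(6,13): clear
  edge (6,13)–(11,18): clear
  edge (11,18)–(11,20): clear
  edge (11,20)–(3,21): clear
  edge (3,21)–(0,19): clear
  midpoint (19,33/2) outside
  → clear
Obstacle 4 [(13,19) (23,13) (22,21)]:
  edge (13,19)–(23,13): crosses AB
  edge (23,13)–(22,21): crosses AB
  edge (22,21)–(13,19): clear
  → BLOCKED

BLOCKED by obstacle 4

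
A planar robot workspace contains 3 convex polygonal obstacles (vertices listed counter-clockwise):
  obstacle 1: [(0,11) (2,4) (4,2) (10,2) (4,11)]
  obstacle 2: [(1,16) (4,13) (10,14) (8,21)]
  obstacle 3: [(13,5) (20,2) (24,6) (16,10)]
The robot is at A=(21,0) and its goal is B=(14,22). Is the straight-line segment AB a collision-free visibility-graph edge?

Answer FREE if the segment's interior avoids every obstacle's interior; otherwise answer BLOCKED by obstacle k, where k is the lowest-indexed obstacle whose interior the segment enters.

Obstacle 1 [(0,11) (2,4) (4,2) (10,2) (4,11)]:
  edge (0,11)–(2,4): clear
  edge (2,4)–(4,2): clear
  edge (4,2)–(10,2): clear
  edge (10,2)–(4,11): clear
  edge (4,11)–(0,11): clear
  midpoint (35/2,11) outside
  → clear
Obstacle 2 [(1,16) (4,13) (10,14) (8,21)]:
  edge (1,16)–(4,13): clear
  edge (4,13)–(10,14): clear
  edge (10,14)–(8,21): clear
  edge (8,21)–(1,16): clear
  midpoint (35/2,11) outside
  → clear
Obstacle 3 [(13,5) (20,2) (24,6) (16,10)]:
  edge (13,5)–(20,2): clear
  edge (20,2)–(24,6): crosses AB
  edge (24,6)–(16,10): crosses AB
  edge (16,10)–(13,5): clear
  → BLOCKED

BLOCKED by obstacle 3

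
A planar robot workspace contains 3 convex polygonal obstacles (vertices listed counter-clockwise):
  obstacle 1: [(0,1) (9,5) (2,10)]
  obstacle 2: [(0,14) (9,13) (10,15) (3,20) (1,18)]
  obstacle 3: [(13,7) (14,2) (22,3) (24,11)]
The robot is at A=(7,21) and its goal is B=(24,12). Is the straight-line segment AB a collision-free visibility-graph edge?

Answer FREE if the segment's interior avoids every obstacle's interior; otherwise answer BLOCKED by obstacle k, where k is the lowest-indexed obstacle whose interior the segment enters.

Obstacle 1 [(0,1) (9,5) (2,10)]:
  edge (0,1)–(9,5): clear
  edge (9,5)–(2,10): clear
  edge (2,10)–(0,1): clear
  midpoint (31/2,33/2) outside
  → clear
Obstacle 2 [(0,14) (9,13) (10,15) (3,20) (1,18)]:
  edge (0,14)–(9,13): clear
  edge (9,13)–(10,15): clear
  edge (10,15)–(3,20): clear
  edge (3,20)–(1,18): clear
  edge (1,18)–(0,14): clear
  midpoint (31/2,33/2) outside
  → clear
Obstacle 3 [(13,7) (14,2) (22,3) (24,11)]:
  edge (13,7)–(14,2): clear
  edge (14,2)–(22,3): clear
  edge (22,3)–(24,11): clear
  edge (24,11)–(13,7): clear
  midpoint (31/2,33/2) outside
  → clear

FREE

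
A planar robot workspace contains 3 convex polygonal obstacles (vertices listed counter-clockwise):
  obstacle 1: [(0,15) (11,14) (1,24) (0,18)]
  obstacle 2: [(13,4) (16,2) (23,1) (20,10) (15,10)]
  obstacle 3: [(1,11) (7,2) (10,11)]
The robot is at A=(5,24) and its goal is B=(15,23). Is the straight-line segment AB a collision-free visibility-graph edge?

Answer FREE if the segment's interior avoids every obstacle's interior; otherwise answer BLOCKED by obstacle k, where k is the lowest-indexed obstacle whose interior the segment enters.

Obstacle 1 [(0,15) (11,14) (1,24) (0,18)]:
  edge (0,15)–(11,14): clear
  edge (11,14)–(1,24): clear
  edge (1,24)–(0,18): clear
  edge (0,18)–(0,15): clear
  midpoint (10,47/2) outside
  → clear
Obstacle 2 [(13,4) (16,2) (23,1) (20,10) (15,10)]:
  edge (13,4)–(16,2): clear
  edge (16,2)–(23,1): clear
  edge (23,1)–(20,10): clear
  edge (20,10)–(15,10): clear
  edge (15,10)–(13,4): clear
  midpoint (10,47/2) outside
  → clear
Obstacle 3 [(1,11) (7,2) (10,11)]:
  edge (1,11)–(7,2): clear
  edge (7,2)–(10,11): clear
  edge (10,11)–(1,11): clear
  midpoint (10,47/2) outside
  → clear

FREE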